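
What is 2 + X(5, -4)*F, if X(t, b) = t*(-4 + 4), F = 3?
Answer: 2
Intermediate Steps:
X(t, b) = 0 (X(t, b) = t*0 = 0)
2 + X(5, -4)*F = 2 + 0*3 = 2 + 0 = 2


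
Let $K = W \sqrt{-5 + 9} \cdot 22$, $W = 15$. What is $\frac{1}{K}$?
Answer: $\frac{1}{660} \approx 0.0015152$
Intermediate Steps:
$K = 660$ ($K = 15 \sqrt{-5 + 9} \cdot 22 = 15 \sqrt{4} \cdot 22 = 15 \cdot 2 \cdot 22 = 30 \cdot 22 = 660$)
$\frac{1}{K} = \frac{1}{660}$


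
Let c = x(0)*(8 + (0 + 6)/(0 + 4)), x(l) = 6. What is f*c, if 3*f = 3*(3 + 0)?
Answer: 171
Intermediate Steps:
c = 57 (c = 6*(8 + (0 + 6)/(0 + 4)) = 6*(8 + 6/4) = 6*(8 + 6*(¼)) = 6*(8 + 3/2) = 6*(19/2) = 57)
f = 3 (f = (3*(3 + 0))/3 = (3*3)/3 = (⅓)*9 = 3)
f*c = 3*57 = 171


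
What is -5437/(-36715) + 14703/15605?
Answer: 124933006/114587515 ≈ 1.0903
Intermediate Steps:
-5437/(-36715) + 14703/15605 = -5437*(-1/36715) + 14703*(1/15605) = 5437/36715 + 14703/15605 = 124933006/114587515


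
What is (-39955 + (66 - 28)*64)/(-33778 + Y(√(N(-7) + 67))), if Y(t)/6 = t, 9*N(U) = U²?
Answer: 633725947/570475338 + 37523*√163/285237669 ≈ 1.1126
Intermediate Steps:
N(U) = U²/9
Y(t) = 6*t
(-39955 + (66 - 28)*64)/(-33778 + Y(√(N(-7) + 67))) = (-39955 + (66 - 28)*64)/(-33778 + 6*√((⅑)*(-7)² + 67)) = (-39955 + 38*64)/(-33778 + 6*√((⅑)*49 + 67)) = (-39955 + 2432)/(-33778 + 6*√(49/9 + 67)) = -37523/(-33778 + 6*√(652/9)) = -37523/(-33778 + 6*(2*√163/3)) = -37523/(-33778 + 4*√163)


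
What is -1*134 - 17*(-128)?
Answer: 2042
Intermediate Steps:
-1*134 - 17*(-128) = -134 + 2176 = 2042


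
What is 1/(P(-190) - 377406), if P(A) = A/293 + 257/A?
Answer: -55670/21010303421 ≈ -2.6497e-6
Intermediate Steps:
P(A) = 257/A + A/293 (P(A) = A*(1/293) + 257/A = A/293 + 257/A = 257/A + A/293)
1/(P(-190) - 377406) = 1/((257/(-190) + (1/293)*(-190)) - 377406) = 1/((257*(-1/190) - 190/293) - 377406) = 1/((-257/190 - 190/293) - 377406) = 1/(-111401/55670 - 377406) = 1/(-21010303421/55670) = -55670/21010303421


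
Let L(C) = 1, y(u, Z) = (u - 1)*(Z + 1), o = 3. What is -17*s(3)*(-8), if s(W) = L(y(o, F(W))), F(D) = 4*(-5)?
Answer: 136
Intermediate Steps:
F(D) = -20
y(u, Z) = (1 + Z)*(-1 + u) (y(u, Z) = (-1 + u)*(1 + Z) = (1 + Z)*(-1 + u))
s(W) = 1
-17*s(3)*(-8) = -17*1*(-8) = -17*(-8) = 136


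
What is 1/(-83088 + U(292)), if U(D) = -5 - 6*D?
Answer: -1/84845 ≈ -1.1786e-5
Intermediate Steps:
1/(-83088 + U(292)) = 1/(-83088 + (-5 - 6*292)) = 1/(-83088 + (-5 - 1752)) = 1/(-83088 - 1757) = 1/(-84845) = -1/84845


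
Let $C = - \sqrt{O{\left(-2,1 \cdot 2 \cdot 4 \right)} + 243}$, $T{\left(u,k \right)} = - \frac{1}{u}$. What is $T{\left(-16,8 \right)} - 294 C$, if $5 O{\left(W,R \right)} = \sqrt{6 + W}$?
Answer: $\frac{1}{16} + \frac{294 \sqrt{6085}}{5} \approx 4586.8$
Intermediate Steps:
$O{\left(W,R \right)} = \frac{\sqrt{6 + W}}{5}$
$C = - \frac{\sqrt{6085}}{5}$ ($C = - \sqrt{\frac{\sqrt{6 - 2}}{5} + 243} = - \sqrt{\frac{\sqrt{4}}{5} + 243} = - \sqrt{\frac{1}{5} \cdot 2 + 243} = - \sqrt{\frac{2}{5} + 243} = - \sqrt{\frac{1217}{5}} = - \frac{\sqrt{6085}}{5} \approx -15.601$)
$T{\left(-16,8 \right)} - 294 C = - \frac{1}{-16} - 294 \left(- \frac{\sqrt{6085}}{5}\right) = \left(-1\right) \left(- \frac{1}{16}\right) + \frac{294 \sqrt{6085}}{5} = \frac{1}{16} + \frac{294 \sqrt{6085}}{5}$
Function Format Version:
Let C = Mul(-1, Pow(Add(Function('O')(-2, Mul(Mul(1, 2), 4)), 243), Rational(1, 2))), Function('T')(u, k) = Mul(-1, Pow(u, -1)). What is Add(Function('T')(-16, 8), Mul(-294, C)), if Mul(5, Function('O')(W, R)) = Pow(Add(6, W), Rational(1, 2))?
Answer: Add(Rational(1, 16), Mul(Rational(294, 5), Pow(6085, Rational(1, 2)))) ≈ 4586.8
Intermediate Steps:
Function('O')(W, R) = Mul(Rational(1, 5), Pow(Add(6, W), Rational(1, 2)))
C = Mul(Rational(-1, 5), Pow(6085, Rational(1, 2))) (C = Mul(-1, Pow(Add(Mul(Rational(1, 5), Pow(Add(6, -2), Rational(1, 2))), 243), Rational(1, 2))) = Mul(-1, Pow(Add(Mul(Rational(1, 5), Pow(4, Rational(1, 2))), 243), Rational(1, 2))) = Mul(-1, Pow(Add(Mul(Rational(1, 5), 2), 243), Rational(1, 2))) = Mul(-1, Pow(Add(Rational(2, 5), 243), Rational(1, 2))) = Mul(-1, Pow(Rational(1217, 5), Rational(1, 2))) = Mul(-1, Mul(Rational(1, 5), Pow(6085, Rational(1, 2)))) = Mul(Rational(-1, 5), Pow(6085, Rational(1, 2))) ≈ -15.601)
Add(Function('T')(-16, 8), Mul(-294, C)) = Add(Mul(-1, Pow(-16, -1)), Mul(-294, Mul(Rational(-1, 5), Pow(6085, Rational(1, 2))))) = Add(Mul(-1, Rational(-1, 16)), Mul(Rational(294, 5), Pow(6085, Rational(1, 2)))) = Add(Rational(1, 16), Mul(Rational(294, 5), Pow(6085, Rational(1, 2))))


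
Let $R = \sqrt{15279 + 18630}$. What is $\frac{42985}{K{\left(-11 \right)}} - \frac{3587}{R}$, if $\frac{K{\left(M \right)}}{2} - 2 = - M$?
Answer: $\frac{42985}{26} - \frac{3587 \sqrt{33909}}{33909} \approx 1633.8$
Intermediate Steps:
$R = \sqrt{33909} \approx 184.14$
$K{\left(M \right)} = 4 - 2 M$ ($K{\left(M \right)} = 4 + 2 \left(- M\right) = 4 - 2 M$)
$\frac{42985}{K{\left(-11 \right)}} - \frac{3587}{R} = \frac{42985}{4 - -22} - \frac{3587}{\sqrt{33909}} = \frac{42985}{4 + 22} - 3587 \frac{\sqrt{33909}}{33909} = \frac{42985}{26} - \frac{3587 \sqrt{33909}}{33909}$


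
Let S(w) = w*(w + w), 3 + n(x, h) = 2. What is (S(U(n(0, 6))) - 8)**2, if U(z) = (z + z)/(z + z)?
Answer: 36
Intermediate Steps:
n(x, h) = -1 (n(x, h) = -3 + 2 = -1)
U(z) = 1 (U(z) = (2*z)/((2*z)) = (2*z)*(1/(2*z)) = 1)
S(w) = 2*w**2 (S(w) = w*(2*w) = 2*w**2)
(S(U(n(0, 6))) - 8)**2 = (2*1**2 - 8)**2 = (2*1 - 8)**2 = (2 - 8)**2 = (-6)**2 = 36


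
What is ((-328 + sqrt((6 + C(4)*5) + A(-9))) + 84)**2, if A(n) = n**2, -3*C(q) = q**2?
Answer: (732 - sqrt(543))**2/9 ≈ 55806.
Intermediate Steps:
C(q) = -q**2/3
((-328 + sqrt((6 + C(4)*5) + A(-9))) + 84)**2 = ((-328 + sqrt((6 - 1/3*4**2*5) + (-9)**2)) + 84)**2 = ((-328 + sqrt((6 - 1/3*16*5) + 81)) + 84)**2 = ((-328 + sqrt((6 - 16/3*5) + 81)) + 84)**2 = ((-328 + sqrt((6 - 80/3) + 81)) + 84)**2 = ((-328 + sqrt(-62/3 + 81)) + 84)**2 = ((-328 + sqrt(181/3)) + 84)**2 = ((-328 + sqrt(543)/3) + 84)**2 = (-244 + sqrt(543)/3)**2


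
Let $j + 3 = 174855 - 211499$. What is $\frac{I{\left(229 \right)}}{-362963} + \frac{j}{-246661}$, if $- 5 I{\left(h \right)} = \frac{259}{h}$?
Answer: $\frac{15230287180044}{102510494941735} \approx 0.14857$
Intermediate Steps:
$I{\left(h \right)} = - \frac{259}{5 h}$ ($I{\left(h \right)} = - \frac{259 \frac{1}{h}}{5} = - \frac{259}{5 h}$)
$j = -36647$ ($j = -3 + \left(174855 - 211499\right) = -3 - 36644 = -36647$)
$\frac{I{\left(229 \right)}}{-362963} + \frac{j}{-246661} = \frac{\left(- \frac{259}{5}\right) \frac{1}{229}}{-362963} - \frac{36647}{-246661} = \left(- \frac{259}{5}\right) \frac{1}{229} \left(- \frac{1}{362963}\right) - - \frac{36647}{246661} = \left(- \frac{259}{1145}\right) \left(- \frac{1}{362963}\right) + \frac{36647}{246661} = \frac{259}{415592635} + \frac{36647}{246661} = \frac{15230287180044}{102510494941735}$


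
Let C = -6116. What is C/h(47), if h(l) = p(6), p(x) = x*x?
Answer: -1529/9 ≈ -169.89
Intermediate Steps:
p(x) = x²
h(l) = 36 (h(l) = 6² = 36)
C/h(47) = -6116/36 = -6116*1/36 = -1529/9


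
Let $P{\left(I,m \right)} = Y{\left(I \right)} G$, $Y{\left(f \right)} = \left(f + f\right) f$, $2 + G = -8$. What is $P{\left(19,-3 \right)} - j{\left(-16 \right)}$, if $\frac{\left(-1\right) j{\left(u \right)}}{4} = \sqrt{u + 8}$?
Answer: $-7220 + 8 i \sqrt{2} \approx -7220.0 + 11.314 i$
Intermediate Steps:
$G = -10$ ($G = -2 - 8 = -10$)
$Y{\left(f \right)} = 2 f^{2}$ ($Y{\left(f \right)} = 2 f f = 2 f^{2}$)
$j{\left(u \right)} = - 4 \sqrt{8 + u}$ ($j{\left(u \right)} = - 4 \sqrt{u + 8} = - 4 \sqrt{8 + u}$)
$P{\left(I,m \right)} = - 20 I^{2}$ ($P{\left(I,m \right)} = 2 I^{2} \left(-10\right) = - 20 I^{2}$)
$P{\left(19,-3 \right)} - j{\left(-16 \right)} = - 20 \cdot 19^{2} - - 4 \sqrt{8 - 16} = \left(-20\right) 361 - - 4 \sqrt{-8} = -7220 - - 4 \cdot 2 i \sqrt{2} = -7220 - - 8 i \sqrt{2} = -7220 + 8 i \sqrt{2}$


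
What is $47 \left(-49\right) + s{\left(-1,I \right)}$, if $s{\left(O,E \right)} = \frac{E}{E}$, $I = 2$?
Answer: $-2302$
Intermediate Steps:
$s{\left(O,E \right)} = 1$
$47 \left(-49\right) + s{\left(-1,I \right)} = 47 \left(-49\right) + 1 = -2303 + 1 = -2302$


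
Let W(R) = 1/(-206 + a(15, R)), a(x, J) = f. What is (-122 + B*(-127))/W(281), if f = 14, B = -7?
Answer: -147264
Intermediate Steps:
a(x, J) = 14
W(R) = -1/192 (W(R) = 1/(-206 + 14) = 1/(-192) = -1/192)
(-122 + B*(-127))/W(281) = (-122 - 7*(-127))/(-1/192) = (-122 + 889)*(-192) = 767*(-192) = -147264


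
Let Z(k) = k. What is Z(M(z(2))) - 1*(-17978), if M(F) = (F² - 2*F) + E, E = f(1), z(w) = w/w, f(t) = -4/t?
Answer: 17973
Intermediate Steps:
z(w) = 1
E = -4 (E = -4/1 = -4*1 = -4)
M(F) = -4 + F² - 2*F (M(F) = (F² - 2*F) - 4 = -4 + F² - 2*F)
Z(M(z(2))) - 1*(-17978) = (-4 + 1² - 2*1) - 1*(-17978) = (-4 + 1 - 2) + 17978 = -5 + 17978 = 17973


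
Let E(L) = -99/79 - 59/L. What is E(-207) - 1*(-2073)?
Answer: 33883937/16353 ≈ 2072.0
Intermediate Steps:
E(L) = -99/79 - 59/L (E(L) = -99*1/79 - 59/L = -99/79 - 59/L)
E(-207) - 1*(-2073) = (-99/79 - 59/(-207)) - 1*(-2073) = (-99/79 - 59*(-1/207)) + 2073 = (-99/79 + 59/207) + 2073 = -15832/16353 + 2073 = 33883937/16353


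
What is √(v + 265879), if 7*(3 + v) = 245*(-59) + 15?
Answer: 6*√359079/7 ≈ 513.63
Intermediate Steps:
v = -14461/7 (v = -3 + (245*(-59) + 15)/7 = -3 + (-14455 + 15)/7 = -3 + (⅐)*(-14440) = -3 - 14440/7 = -14461/7 ≈ -2065.9)
√(v + 265879) = √(-14461/7 + 265879) = √(1846692/7) = 6*√359079/7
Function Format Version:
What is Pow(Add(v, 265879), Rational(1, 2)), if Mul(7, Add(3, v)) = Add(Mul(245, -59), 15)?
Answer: Mul(Rational(6, 7), Pow(359079, Rational(1, 2))) ≈ 513.63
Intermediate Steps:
v = Rational(-14461, 7) (v = Add(-3, Mul(Rational(1, 7), Add(Mul(245, -59), 15))) = Add(-3, Mul(Rational(1, 7), Add(-14455, 15))) = Add(-3, Mul(Rational(1, 7), -14440)) = Add(-3, Rational(-14440, 7)) = Rational(-14461, 7) ≈ -2065.9)
Pow(Add(v, 265879), Rational(1, 2)) = Pow(Add(Rational(-14461, 7), 265879), Rational(1, 2)) = Pow(Rational(1846692, 7), Rational(1, 2)) = Mul(Rational(6, 7), Pow(359079, Rational(1, 2)))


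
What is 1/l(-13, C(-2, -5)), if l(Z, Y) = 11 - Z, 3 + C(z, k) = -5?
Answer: 1/24 ≈ 0.041667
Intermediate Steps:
C(z, k) = -8 (C(z, k) = -3 - 5 = -8)
1/l(-13, C(-2, -5)) = 1/(11 - 1*(-13)) = 1/(11 + 13) = 1/24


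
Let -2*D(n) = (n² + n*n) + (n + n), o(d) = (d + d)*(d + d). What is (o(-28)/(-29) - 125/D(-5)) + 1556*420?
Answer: 75796501/116 ≈ 6.5342e+5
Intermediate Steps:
o(d) = 4*d² (o(d) = (2*d)*(2*d) = 4*d²)
D(n) = -n - n² (D(n) = -((n² + n*n) + (n + n))/2 = -((n² + n²) + 2*n)/2 = -(2*n² + 2*n)/2 = -(2*n + 2*n²)/2 = -n - n²)
(o(-28)/(-29) - 125/D(-5)) + 1556*420 = ((4*(-28)²)/(-29) - 125*1/(5*(1 - 5))) + 1556*420 = ((4*784)*(-1/29) - 125/((-1*(-5)*(-4)))) + 653520 = (3136*(-1/29) - 125/(-20)) + 653520 = (-3136/29 - 125*(-1/20)) + 653520 = (-3136/29 + 25/4) + 653520 = -11819/116 + 653520 = 75796501/116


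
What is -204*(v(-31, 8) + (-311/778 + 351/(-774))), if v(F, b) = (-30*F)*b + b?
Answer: -25411958496/16727 ≈ -1.5192e+6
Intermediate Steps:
v(F, b) = b - 30*F*b (v(F, b) = -30*F*b + b = b - 30*F*b)
-204*(v(-31, 8) + (-311/778 + 351/(-774))) = -204*(8*(1 - 30*(-31)) + (-311/778 + 351/(-774))) = -204*(8*(1 + 930) + (-311*1/778 + 351*(-1/774))) = -204*(8*931 + (-311/778 - 39/86)) = -204*(7448 - 14272/16727) = -204*124568424/16727 = -25411958496/16727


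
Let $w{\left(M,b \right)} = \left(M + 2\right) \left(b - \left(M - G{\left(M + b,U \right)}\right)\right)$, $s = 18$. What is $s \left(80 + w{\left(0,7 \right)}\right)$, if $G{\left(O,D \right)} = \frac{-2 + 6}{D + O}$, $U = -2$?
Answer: $\frac{8604}{5} \approx 1720.8$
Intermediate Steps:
$G{\left(O,D \right)} = \frac{4}{D + O}$
$w{\left(M,b \right)} = \left(2 + M\right) \left(b - M + \frac{4}{-2 + M + b}\right)$ ($w{\left(M,b \right)} = \left(M + 2\right) \left(b - \left(M - \frac{4}{-2 + \left(M + b\right)}\right)\right) = \left(2 + M\right) \left(b - \left(M - \frac{4}{-2 + M + b}\right)\right) = \left(2 + M\right) \left(b - M + \frac{4}{-2 + M + b}\right)$)
$s \left(80 + w{\left(0,7 \right)}\right) = 18 \left(80 + \frac{8 + 4 \cdot 0 + \left(-2 + 0 + 7\right) \left(- 0^{2} - 0 + 2 \cdot 7 + 0 \cdot 7\right)}{-2 + 0 + 7}\right) = 18 \left(80 + \frac{8 + 0 + 5 \left(\left(-1\right) 0 + 0 + 14 + 0\right)}{5}\right) = 18 \left(80 + \frac{8 + 0 + 5 \left(0 + 0 + 14 + 0\right)}{5}\right) = 18 \left(80 + \frac{8 + 0 + 5 \cdot 14}{5}\right) = 18 \left(80 + \frac{8 + 0 + 70}{5}\right) = 18 \left(80 + \frac{1}{5} \cdot 78\right) = 18 \left(80 + \frac{78}{5}\right) = 18 \cdot \frac{478}{5} = \frac{8604}{5}$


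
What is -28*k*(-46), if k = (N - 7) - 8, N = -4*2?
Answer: -29624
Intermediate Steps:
N = -8
k = -23 (k = (-8 - 7) - 8 = -15 - 8 = -23)
-28*k*(-46) = -28*(-23)*(-46) = -(-644)*(-46) = -1*29624 = -29624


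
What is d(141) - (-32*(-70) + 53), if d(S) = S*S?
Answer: 17588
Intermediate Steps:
d(S) = S²
d(141) - (-32*(-70) + 53) = 141² - (-32*(-70) + 53) = 19881 - (2240 + 53) = 19881 - 1*2293 = 19881 - 2293 = 17588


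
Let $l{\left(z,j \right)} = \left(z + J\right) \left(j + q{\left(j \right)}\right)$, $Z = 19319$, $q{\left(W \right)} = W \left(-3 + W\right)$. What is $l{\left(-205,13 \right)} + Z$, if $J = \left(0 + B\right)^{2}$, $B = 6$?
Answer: $-4848$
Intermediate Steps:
$J = 36$ ($J = \left(0 + 6\right)^{2} = 6^{2} = 36$)
$l{\left(z,j \right)} = \left(36 + z\right) \left(j + j \left(-3 + j\right)\right)$ ($l{\left(z,j \right)} = \left(z + 36\right) \left(j + j \left(-3 + j\right)\right) = \left(36 + z\right) \left(j + j \left(-3 + j\right)\right)$)
$l{\left(-205,13 \right)} + Z = 13 \left(-72 - 205 + 36 \cdot 13 - 205 \left(-3 + 13\right)\right) + 19319 = 13 \left(-72 - 205 + 468 - 2050\right) + 19319 = 13 \left(-1859\right) + 19319 = -24167 + 19319 = -4848$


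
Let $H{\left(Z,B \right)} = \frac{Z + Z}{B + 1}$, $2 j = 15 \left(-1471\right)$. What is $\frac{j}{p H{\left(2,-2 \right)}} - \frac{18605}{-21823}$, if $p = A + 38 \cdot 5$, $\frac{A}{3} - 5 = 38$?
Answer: $\frac{529004455}{55692296} \approx 9.4987$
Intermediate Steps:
$A = 129$ ($A = 15 + 3 \cdot 38 = 15 + 114 = 129$)
$j = - \frac{22065}{2}$ ($j = \frac{15 \left(-1471\right)}{2} = \frac{1}{2} \left(-22065\right) = - \frac{22065}{2} \approx -11033.0$)
$H{\left(Z,B \right)} = \frac{2 Z}{1 + B}$
$p = 319$ ($p = 129 + 38 \cdot 5 = 129 + 190 = 319$)
$\frac{j}{p H{\left(2,-2 \right)}} - \frac{18605}{-21823} = - \frac{22065}{2 \cdot 319 \cdot 2 \cdot 2 \frac{1}{1 - 2}} - \frac{18605}{-21823} = - \frac{22065}{2 \cdot 319 \cdot 2 \cdot 2 \frac{1}{-1}} - - \frac{18605}{21823} = - \frac{22065}{2 \cdot 319 \cdot 2 \cdot 2 \left(-1\right)} + \frac{18605}{21823} = - \frac{22065}{2 \cdot 319 \left(-4\right)} + \frac{18605}{21823} = - \frac{22065}{2 \left(-1276\right)} + \frac{18605}{21823} = \left(- \frac{22065}{2}\right) \left(- \frac{1}{1276}\right) + \frac{18605}{21823} = \frac{22065}{2552} + \frac{18605}{21823} = \frac{529004455}{55692296}$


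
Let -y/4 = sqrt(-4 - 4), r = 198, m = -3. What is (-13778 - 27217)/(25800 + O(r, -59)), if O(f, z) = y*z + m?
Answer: -1057548015/665930777 + 19349640*I*sqrt(2)/665930777 ≈ -1.5881 + 0.041092*I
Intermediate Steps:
y = -8*I*sqrt(2) (y = -4*sqrt(-4 - 4) = -8*I*sqrt(2) ≈ -11.314*I)
O(f, z) = -3 - 8*I*z*sqrt(2) (O(f, z) = (-8*I*sqrt(2))*z - 3 = -8*I*z*sqrt(2) - 3 = -3 - 8*I*z*sqrt(2))
(-13778 - 27217)/(25800 + O(r, -59)) = (-13778 - 27217)/(25800 + (-3 - 8*I*(-59)*sqrt(2))) = -40995/(25800 + (-3 + 472*I*sqrt(2))) = -40995/(25797 + 472*I*sqrt(2))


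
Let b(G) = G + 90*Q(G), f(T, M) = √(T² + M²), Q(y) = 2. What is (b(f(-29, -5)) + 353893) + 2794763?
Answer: 3148836 + √866 ≈ 3.1489e+6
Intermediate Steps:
f(T, M) = √(M² + T²)
b(G) = 180 + G (b(G) = G + 90*2 = G + 180 = 180 + G)
(b(f(-29, -5)) + 353893) + 2794763 = ((180 + √((-5)² + (-29)²)) + 353893) + 2794763 = ((180 + √(25 + 841)) + 353893) + 2794763 = ((180 + √866) + 353893) + 2794763 = (354073 + √866) + 2794763 = 3148836 + √866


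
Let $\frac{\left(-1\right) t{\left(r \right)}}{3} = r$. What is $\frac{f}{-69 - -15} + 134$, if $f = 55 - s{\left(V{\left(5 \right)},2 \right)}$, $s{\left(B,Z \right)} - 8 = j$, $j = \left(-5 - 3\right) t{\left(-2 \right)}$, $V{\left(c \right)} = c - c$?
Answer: $\frac{7141}{54} \approx 132.24$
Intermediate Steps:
$t{\left(r \right)} = - 3 r$
$V{\left(c \right)} = 0$
$j = -48$ ($j = \left(-5 - 3\right) \left(\left(-3\right) \left(-2\right)\right) = \left(-8\right) 6 = -48$)
$s{\left(B,Z \right)} = -40$ ($s{\left(B,Z \right)} = 8 - 48 = -40$)
$f = 95$ ($f = 55 - -40 = 55 + 40 = 95$)
$\frac{f}{-69 - -15} + 134 = \frac{1}{-69 - -15} \cdot 95 + 134 = \frac{1}{-69 + 15} \cdot 95 + 134 = \frac{1}{-54} \cdot 95 + 134 = \left(- \frac{1}{54}\right) 95 + 134 = - \frac{95}{54} + 134 = \frac{7141}{54}$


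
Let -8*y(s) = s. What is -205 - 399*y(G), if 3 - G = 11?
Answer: -604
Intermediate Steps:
G = -8 (G = 3 - 1*11 = 3 - 11 = -8)
y(s) = -s/8
-205 - 399*y(G) = -205 - (-399)*(-8)/8 = -205 - 399*1 = -205 - 399 = -604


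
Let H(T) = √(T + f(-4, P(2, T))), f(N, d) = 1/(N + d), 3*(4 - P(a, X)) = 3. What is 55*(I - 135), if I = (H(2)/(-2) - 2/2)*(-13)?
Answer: -12705/2 ≈ -6352.5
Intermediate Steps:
P(a, X) = 3 (P(a, X) = 4 - ⅓*3 = 4 - 1 = 3)
H(T) = √(-1 + T) (H(T) = √(T + 1/(-4 + 3)) = √(T + 1/(-1)) = √(T - 1) = √(-1 + T))
I = 39/2 (I = (√(-1 + 2)/(-2) - 2/2)*(-13) = (√1*(-½) - 2*½)*(-13) = (1*(-½) - 1)*(-13) = (-½ - 1)*(-13) = -3/2*(-13) = 39/2 ≈ 19.500)
55*(I - 135) = 55*(39/2 - 135) = 55*(-231/2) = -12705/2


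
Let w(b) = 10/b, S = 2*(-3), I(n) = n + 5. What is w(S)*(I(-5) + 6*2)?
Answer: -20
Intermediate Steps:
I(n) = 5 + n
S = -6
w(S)*(I(-5) + 6*2) = (10/(-6))*((5 - 5) + 6*2) = (10*(-1/6))*(0 + 12) = -5/3*12 = -20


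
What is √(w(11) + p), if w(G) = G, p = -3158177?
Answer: I*√3158166 ≈ 1777.1*I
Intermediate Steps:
√(w(11) + p) = √(11 - 3158177) = √(-3158166) = I*√3158166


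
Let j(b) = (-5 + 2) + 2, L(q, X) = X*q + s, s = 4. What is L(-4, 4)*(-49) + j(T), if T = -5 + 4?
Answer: 587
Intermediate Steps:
T = -1
L(q, X) = 4 + X*q (L(q, X) = X*q + 4 = 4 + X*q)
j(b) = -1 (j(b) = -3 + 2 = -1)
L(-4, 4)*(-49) + j(T) = (4 + 4*(-4))*(-49) - 1 = (4 - 16)*(-49) - 1 = -12*(-49) - 1 = 588 - 1 = 587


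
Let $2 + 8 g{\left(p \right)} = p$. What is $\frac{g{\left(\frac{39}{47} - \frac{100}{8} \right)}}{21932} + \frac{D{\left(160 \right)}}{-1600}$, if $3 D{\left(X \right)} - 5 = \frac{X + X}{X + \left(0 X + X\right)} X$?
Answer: $- \frac{177571}{5154020} \approx -0.034453$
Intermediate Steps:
$g{\left(p \right)} = - \frac{1}{4} + \frac{p}{8}$
$D{\left(X \right)} = \frac{5}{3} + \frac{X}{3}$ ($D{\left(X \right)} = \frac{5}{3} + \frac{\frac{X + X}{X + \left(0 X + X\right)} X}{3} = \frac{5}{3} + \frac{\frac{2 X}{X + \left(0 + X\right)} X}{3} = \frac{5}{3} + \frac{\frac{2 X}{X + X} X}{3} = \frac{5}{3} + \frac{\frac{2 X}{2 X} X}{3} = \frac{5}{3} + \frac{2 X \frac{1}{2 X} X}{3} = \frac{5}{3} + \frac{1 X}{3} = \frac{5}{3} + \frac{X}{3}$)
$\frac{g{\left(\frac{39}{47} - \frac{100}{8} \right)}}{21932} + \frac{D{\left(160 \right)}}{-1600} = \frac{- \frac{1}{4} + \frac{\frac{39}{47} - \frac{100}{8}}{8}}{21932} + \frac{\frac{5}{3} + \frac{1}{3} \cdot 160}{-1600} = \left(- \frac{1}{4} + \frac{39 \cdot \frac{1}{47} - \frac{25}{2}}{8}\right) \frac{1}{21932} + \left(\frac{5}{3} + \frac{160}{3}\right) \left(- \frac{1}{1600}\right) = \left(- \frac{1}{4} + \frac{\frac{39}{47} - \frac{25}{2}}{8}\right) \frac{1}{21932} + 55 \left(- \frac{1}{1600}\right) = \left(- \frac{1}{4} + \frac{1}{8} \left(- \frac{1097}{94}\right)\right) \frac{1}{21932} - \frac{11}{320} = \left(- \frac{1}{4} - \frac{1097}{752}\right) \frac{1}{21932} - \frac{11}{320} = \left(- \frac{1285}{752}\right) \frac{1}{21932} - \frac{11}{320} = - \frac{1285}{16492864} - \frac{11}{320} = - \frac{177571}{5154020}$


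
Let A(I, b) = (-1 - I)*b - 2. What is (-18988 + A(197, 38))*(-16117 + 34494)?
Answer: -487247778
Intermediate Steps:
A(I, b) = -2 + b*(-1 - I) (A(I, b) = b*(-1 - I) - 2 = -2 + b*(-1 - I))
(-18988 + A(197, 38))*(-16117 + 34494) = (-18988 + (-2 - 1*38 - 1*197*38))*(-16117 + 34494) = (-18988 + (-2 - 38 - 7486))*18377 = (-18988 - 7526)*18377 = -26514*18377 = -487247778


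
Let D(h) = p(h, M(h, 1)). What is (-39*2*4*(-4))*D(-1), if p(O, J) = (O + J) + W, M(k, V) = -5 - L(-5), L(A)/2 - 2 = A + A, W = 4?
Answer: 17472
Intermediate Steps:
L(A) = 4 + 4*A (L(A) = 4 + 2*(A + A) = 4 + 2*(2*A) = 4 + 4*A)
M(k, V) = 11 (M(k, V) = -5 - (4 + 4*(-5)) = -5 - (4 - 20) = -5 - 1*(-16) = -5 + 16 = 11)
p(O, J) = 4 + J + O (p(O, J) = (O + J) + 4 = (J + O) + 4 = 4 + J + O)
D(h) = 15 + h (D(h) = 4 + 11 + h = 15 + h)
(-39*2*4*(-4))*D(-1) = (-39*2*4*(-4))*(15 - 1) = -312*(-4)*14 = -39*(-32)*14 = 1248*14 = 17472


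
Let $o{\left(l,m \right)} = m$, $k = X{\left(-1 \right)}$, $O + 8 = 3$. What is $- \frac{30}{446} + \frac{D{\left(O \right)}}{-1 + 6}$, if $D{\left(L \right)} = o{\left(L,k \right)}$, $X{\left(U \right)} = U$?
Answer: $- \frac{298}{1115} \approx -0.26726$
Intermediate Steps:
$O = -5$ ($O = -8 + 3 = -5$)
$k = -1$
$D{\left(L \right)} = -1$
$- \frac{30}{446} + \frac{D{\left(O \right)}}{-1 + 6} = - \frac{30}{446} - \frac{1}{-1 + 6} = \left(-30\right) \frac{1}{446} - \frac{1}{5} = - \frac{15}{223} - \frac{1}{5} = - \frac{298}{1115}$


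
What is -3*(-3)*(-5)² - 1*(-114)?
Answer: 339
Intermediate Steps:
-3*(-3)*(-5)² - 1*(-114) = 9*25 + 114 = 225 + 114 = 339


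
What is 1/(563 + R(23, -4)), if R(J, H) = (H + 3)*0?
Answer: 1/563 ≈ 0.0017762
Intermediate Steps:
R(J, H) = 0 (R(J, H) = (3 + H)*0 = 0)
1/(563 + R(23, -4)) = 1/(563 + 0) = 1/563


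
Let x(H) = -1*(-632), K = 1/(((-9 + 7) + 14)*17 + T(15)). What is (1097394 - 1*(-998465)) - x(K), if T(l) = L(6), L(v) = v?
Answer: 2095227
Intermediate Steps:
T(l) = 6
K = 1/210 (K = 1/(((-9 + 7) + 14)*17 + 6) = 1/((-2 + 14)*17 + 6) = 1/(12*17 + 6) = 1/(204 + 6) = 1/210 ≈ 0.0047619)
x(H) = 632
(1097394 - 1*(-998465)) - x(K) = (1097394 - 1*(-998465)) - 1*632 = (1097394 + 998465) - 632 = 2095859 - 632 = 2095227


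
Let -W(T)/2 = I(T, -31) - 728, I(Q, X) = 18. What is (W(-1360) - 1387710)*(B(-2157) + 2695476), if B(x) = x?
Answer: -3733721196510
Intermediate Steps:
W(T) = 1420 (W(T) = -2*(18 - 728) = -2*(-710) = 1420)
(W(-1360) - 1387710)*(B(-2157) + 2695476) = (1420 - 1387710)*(-2157 + 2695476) = -1386290*2693319 = -3733721196510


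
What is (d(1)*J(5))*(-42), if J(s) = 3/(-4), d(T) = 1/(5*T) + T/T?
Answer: 189/5 ≈ 37.800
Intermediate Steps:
d(T) = 1 + 1/(5*T) (d(T) = 1/(5*T) + 1 = 1 + 1/(5*T))
J(s) = -¾ (J(s) = 3*(-¼) = -¾)
(d(1)*J(5))*(-42) = (((⅕ + 1)/1)*(-¾))*(-42) = ((1*(6/5))*(-¾))*(-42) = ((6/5)*(-¾))*(-42) = -9/10*(-42) = 189/5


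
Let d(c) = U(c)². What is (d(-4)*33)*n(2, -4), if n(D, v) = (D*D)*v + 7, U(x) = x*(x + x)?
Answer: -304128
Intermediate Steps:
U(x) = 2*x² (U(x) = x*(2*x) = 2*x²)
d(c) = 4*c⁴ (d(c) = (2*c²)² = 4*c⁴)
n(D, v) = 7 + v*D² (n(D, v) = D²*v + 7 = v*D² + 7 = 7 + v*D²)
(d(-4)*33)*n(2, -4) = ((4*(-4)⁴)*33)*(7 - 4*2²) = ((4*256)*33)*(7 - 4*4) = (1024*33)*(7 - 16) = 33792*(-9) = -304128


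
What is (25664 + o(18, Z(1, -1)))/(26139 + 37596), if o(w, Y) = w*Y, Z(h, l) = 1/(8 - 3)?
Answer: 18334/45525 ≈ 0.40272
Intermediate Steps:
Z(h, l) = 1/5
o(w, Y) = Y*w
(25664 + o(18, Z(1, -1)))/(26139 + 37596) = (25664 + (1/5)*18)/(26139 + 37596) = (25664 + 18/5)/63735 = (128338/5)*(1/63735) = 18334/45525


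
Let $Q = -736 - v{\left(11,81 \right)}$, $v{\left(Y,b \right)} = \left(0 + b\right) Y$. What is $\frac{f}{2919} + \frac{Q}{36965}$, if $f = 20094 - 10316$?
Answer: $\frac{356694557}{107900835} \approx 3.3058$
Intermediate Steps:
$v{\left(Y,b \right)} = Y b$ ($v{\left(Y,b \right)} = b Y = Y b$)
$Q = -1627$ ($Q = -736 - 11 \cdot 81 = -736 - 891 = -1627$)
$f = 9778$
$\frac{f}{2919} + \frac{Q}{36965} = \frac{9778}{2919} - \frac{1627}{36965} = \frac{356694557}{107900835}$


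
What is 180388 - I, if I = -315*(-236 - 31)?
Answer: 96283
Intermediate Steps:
I = 84105 (I = -315*(-267) = 84105)
180388 - I = 180388 - 1*84105 = 180388 - 84105 = 96283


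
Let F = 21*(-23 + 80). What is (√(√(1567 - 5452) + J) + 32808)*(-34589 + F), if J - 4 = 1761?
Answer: -1095524736 - 33392*√(1765 + I*√3885) ≈ -1.0969e+9 - 24767.0*I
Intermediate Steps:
J = 1765 (J = 4 + 1761 = 1765)
F = 1197 (F = 21*57 = 1197)
(√(√(1567 - 5452) + J) + 32808)*(-34589 + F) = (√(√(1567 - 5452) + 1765) + 32808)*(-34589 + 1197) = (√(√(-3885) + 1765) + 32808)*(-33392) = (√(I*√3885 + 1765) + 32808)*(-33392) = (√(1765 + I*√3885) + 32808)*(-33392) = (32808 + √(1765 + I*√3885))*(-33392) = -1095524736 - 33392*√(1765 + I*√3885)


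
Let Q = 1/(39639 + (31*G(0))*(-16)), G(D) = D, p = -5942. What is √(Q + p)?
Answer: I*√9336369367743/39639 ≈ 77.084*I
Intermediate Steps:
Q = 1/39639 (Q = 1/(39639 + (31*0)*(-16)) = 1/(39639 + 0*(-16)) = 1/(39639 + 0) = 1/39639 ≈ 2.5228e-5)
√(Q + p) = √(1/39639 - 5942) = √(-235534937/39639) = I*√9336369367743/39639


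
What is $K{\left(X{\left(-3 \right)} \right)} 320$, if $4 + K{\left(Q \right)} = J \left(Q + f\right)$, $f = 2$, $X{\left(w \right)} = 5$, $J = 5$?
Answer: $9920$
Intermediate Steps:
$K{\left(Q \right)} = 6 + 5 Q$ ($K{\left(Q \right)} = -4 + 5 \left(Q + 2\right) = -4 + 5 \left(2 + Q\right) = -4 + \left(10 + 5 Q\right) = 6 + 5 Q$)
$K{\left(X{\left(-3 \right)} \right)} 320 = \left(6 + 5 \cdot 5\right) 320 = \left(6 + 25\right) 320 = 31 \cdot 320 = 9920$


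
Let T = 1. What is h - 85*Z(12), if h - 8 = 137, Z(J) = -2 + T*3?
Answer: 60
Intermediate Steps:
Z(J) = 1 (Z(J) = -2 + 1*3 = -2 + 3 = 1)
h = 145 (h = 8 + 137 = 145)
h - 85*Z(12) = 145 - 85*1 = 145 - 85 = 60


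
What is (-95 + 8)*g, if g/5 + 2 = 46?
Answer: -19140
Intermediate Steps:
g = 220 (g = -10 + 5*46 = -10 + 230 = 220)
(-95 + 8)*g = (-95 + 8)*220 = -87*220 = -19140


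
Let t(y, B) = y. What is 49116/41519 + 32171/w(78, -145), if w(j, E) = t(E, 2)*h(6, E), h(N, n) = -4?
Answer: 1364195029/24081020 ≈ 56.650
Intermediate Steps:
w(j, E) = -4*E (w(j, E) = E*(-4) = -4*E)
49116/41519 + 32171/w(78, -145) = 49116/41519 + 32171/((-4*(-145))) = 49116*(1/41519) + 32171/580 = 49116/41519 + 32171*(1/580) = 49116/41519 + 32171/580 = 1364195029/24081020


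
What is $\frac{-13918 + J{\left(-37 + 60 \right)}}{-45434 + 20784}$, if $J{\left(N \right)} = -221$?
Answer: $\frac{14139}{24650} \approx 0.57359$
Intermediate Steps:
$\frac{-13918 + J{\left(-37 + 60 \right)}}{-45434 + 20784} = \frac{-13918 - 221}{-45434 + 20784} = - \frac{14139}{-24650} = \left(-14139\right) \left(- \frac{1}{24650}\right) = \frac{14139}{24650}$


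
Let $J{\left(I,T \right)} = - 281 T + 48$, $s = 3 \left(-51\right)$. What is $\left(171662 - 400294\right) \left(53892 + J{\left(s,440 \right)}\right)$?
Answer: $15935650400$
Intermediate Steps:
$s = -153$
$J{\left(I,T \right)} = 48 - 281 T$
$\left(171662 - 400294\right) \left(53892 + J{\left(s,440 \right)}\right) = \left(171662 - 400294\right) \left(53892 + \left(48 - 123640\right)\right) = - 228632 \left(53892 + \left(48 - 123640\right)\right) = - 228632 \left(53892 - 123592\right) = \left(-228632\right) \left(-69700\right) = 15935650400$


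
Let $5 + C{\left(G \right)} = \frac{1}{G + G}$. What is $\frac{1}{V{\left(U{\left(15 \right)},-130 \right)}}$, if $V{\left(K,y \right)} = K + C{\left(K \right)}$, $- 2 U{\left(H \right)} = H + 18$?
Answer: $- \frac{66}{1421} \approx -0.046446$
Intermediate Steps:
$U{\left(H \right)} = -9 - \frac{H}{2}$ ($U{\left(H \right)} = - \frac{H + 18}{2} = - \frac{18 + H}{2} = -9 - \frac{H}{2}$)
$C{\left(G \right)} = -5 + \frac{1}{2 G}$ ($C{\left(G \right)} = -5 + \frac{1}{G + G} = -5 + \frac{1}{2 G}$)
$V{\left(K,y \right)} = -5 + K + \frac{1}{2 K}$ ($V{\left(K,y \right)} = K - \left(5 - \frac{1}{2 K}\right) = -5 + K + \frac{1}{2 K}$)
$\frac{1}{V{\left(U{\left(15 \right)},-130 \right)}} = \frac{1}{-5 - \frac{33}{2} + \frac{1}{2 \left(-9 - \frac{15}{2}\right)}} = \frac{1}{-5 - \frac{33}{2} + \frac{1}{2 \left(- \frac{33}{2}\right)}} = \frac{1}{-5 - \frac{33}{2} + \frac{1}{2} \left(- \frac{2}{33}\right)} = \frac{1}{-5 - \frac{33}{2} - \frac{1}{33}} = \frac{1}{- \frac{1421}{66}} = - \frac{66}{1421}$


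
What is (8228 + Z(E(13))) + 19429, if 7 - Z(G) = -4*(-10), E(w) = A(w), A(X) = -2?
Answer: 27624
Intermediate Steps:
E(w) = -2
Z(G) = -33 (Z(G) = 7 - (-4)*(-10) = 7 - 1*40 = 7 - 40 = -33)
(8228 + Z(E(13))) + 19429 = (8228 - 33) + 19429 = 8195 + 19429 = 27624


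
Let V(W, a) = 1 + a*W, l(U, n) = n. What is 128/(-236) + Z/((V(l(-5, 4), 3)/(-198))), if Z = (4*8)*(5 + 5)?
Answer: -3738656/767 ≈ -4874.4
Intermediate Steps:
Z = 320 (Z = 32*10 = 320)
V(W, a) = 1 + W*a
128/(-236) + Z/((V(l(-5, 4), 3)/(-198))) = 128/(-236) + 320/(((1 + 4*3)/(-198))) = 128*(-1/236) + 320/(((1 + 12)*(-1/198))) = -32/59 + 320/((13*(-1/198))) = -32/59 + 320/(-13/198) = -32/59 + 320*(-198/13) = -32/59 - 63360/13 = -3738656/767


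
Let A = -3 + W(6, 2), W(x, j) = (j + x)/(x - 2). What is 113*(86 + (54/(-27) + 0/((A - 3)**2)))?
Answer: 9492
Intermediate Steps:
W(x, j) = (j + x)/(-2 + x)
A = -1 (A = -3 + (2 + 6)/(-2 + 6) = -3 + 8/4 = -3 + (1/4)*8 = -3 + 2 = -1)
113*(86 + (54/(-27) + 0/((A - 3)**2))) = 113*(86 + (54/(-27) + 0/((-1 - 3)**2))) = 113*(86 + (54*(-1/27) + 0/((-4)**2))) = 113*(86 + (-2 + 0/16)) = 113*(86 + (-2 + 0*(1/16))) = 113*(86 + (-2 + 0)) = 113*(86 - 2) = 113*84 = 9492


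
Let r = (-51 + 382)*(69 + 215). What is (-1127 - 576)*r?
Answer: -160088812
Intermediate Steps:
r = 94004 (r = 331*284 = 94004)
(-1127 - 576)*r = (-1127 - 576)*94004 = -1703*94004 = -160088812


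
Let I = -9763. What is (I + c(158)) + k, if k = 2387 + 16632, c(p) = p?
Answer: 9414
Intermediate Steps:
k = 19019
(I + c(158)) + k = (-9763 + 158) + 19019 = -9605 + 19019 = 9414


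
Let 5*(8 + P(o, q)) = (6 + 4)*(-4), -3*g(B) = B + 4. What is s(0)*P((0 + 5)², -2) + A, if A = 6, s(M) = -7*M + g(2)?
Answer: 38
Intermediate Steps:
g(B) = -4/3 - B/3 (g(B) = -(B + 4)/3 = -(4 + B)/3 = -4/3 - B/3)
s(M) = -2 - 7*M (s(M) = -7*M + (-4/3 - ⅓*2) = -7*M + (-4/3 - ⅔) = -7*M - 2 = -2 - 7*M)
P(o, q) = -16 (P(o, q) = -8 + ((6 + 4)*(-4))/5 = -8 + (10*(-4))/5 = -8 + (⅕)*(-40) = -8 - 8 = -16)
s(0)*P((0 + 5)², -2) + A = (-2 - 7*0)*(-16) + 6 = (-2 + 0)*(-16) + 6 = -2*(-16) + 6 = 32 + 6 = 38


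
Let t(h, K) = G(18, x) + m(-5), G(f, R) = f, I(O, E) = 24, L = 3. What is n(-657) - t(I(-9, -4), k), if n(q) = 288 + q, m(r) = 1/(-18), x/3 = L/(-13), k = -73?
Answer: -6965/18 ≈ -386.94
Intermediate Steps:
x = -9/13 (x = 3*(3/(-13)) = 3*(3*(-1/13)) = 3*(-3/13) = -9/13 ≈ -0.69231)
m(r) = -1/18
t(h, K) = 323/18 (t(h, K) = 18 - 1/18 = 323/18)
n(-657) - t(I(-9, -4), k) = (288 - 657) - 1*323/18 = -369 - 323/18 = -6965/18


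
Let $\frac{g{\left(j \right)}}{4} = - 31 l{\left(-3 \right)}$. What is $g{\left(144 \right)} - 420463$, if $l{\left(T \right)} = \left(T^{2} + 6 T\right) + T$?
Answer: $-418975$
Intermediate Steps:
$l{\left(T \right)} = T^{2} + 7 T$
$g{\left(j \right)} = 1488$ ($g{\left(j \right)} = 4 \left(- 31 \left(- 3 \left(7 - 3\right)\right)\right) = 4 \left(- 31 \left(\left(-3\right) 4\right)\right) = 4 \left(\left(-31\right) \left(-12\right)\right) = 4 \cdot 372 = 1488$)
$g{\left(144 \right)} - 420463 = 1488 - 420463 = -418975$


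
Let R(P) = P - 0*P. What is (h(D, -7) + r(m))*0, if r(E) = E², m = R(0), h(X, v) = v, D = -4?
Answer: 0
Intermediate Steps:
R(P) = P (R(P) = P - 1*0 = P + 0 = P)
m = 0
(h(D, -7) + r(m))*0 = (-7 + 0²)*0 = (-7 + 0)*0 = -7*0 = 0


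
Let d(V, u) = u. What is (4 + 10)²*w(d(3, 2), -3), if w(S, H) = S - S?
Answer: 0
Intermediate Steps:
w(S, H) = 0
(4 + 10)²*w(d(3, 2), -3) = (4 + 10)²*0 = 14²*0 = 196*0 = 0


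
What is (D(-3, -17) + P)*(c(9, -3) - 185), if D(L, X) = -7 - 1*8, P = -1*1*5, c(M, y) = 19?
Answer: 3320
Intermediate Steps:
P = -5 (P = -1*5 = -5)
D(L, X) = -15 (D(L, X) = -7 - 8 = -15)
(D(-3, -17) + P)*(c(9, -3) - 185) = (-15 - 5)*(19 - 185) = -20*(-166) = 3320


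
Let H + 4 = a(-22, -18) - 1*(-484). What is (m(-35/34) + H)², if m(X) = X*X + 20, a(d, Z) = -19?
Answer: 310539822121/1336336 ≈ 2.3238e+5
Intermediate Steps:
m(X) = 20 + X² (m(X) = X² + 20 = 20 + X²)
H = 461 (H = -4 + (-19 - 1*(-484)) = -4 + (-19 + 484) = -4 + 465 = 461)
(m(-35/34) + H)² = ((20 + (-35/34)²) + 461)² = ((20 + 1225/1156) + 461)² = (24345/1156 + 461)² = (557261/1156)² = 310539822121/1336336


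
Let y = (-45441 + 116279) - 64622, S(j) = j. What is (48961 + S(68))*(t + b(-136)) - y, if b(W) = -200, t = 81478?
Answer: 3984972846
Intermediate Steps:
y = 6216 (y = 70838 - 64622 = 6216)
(48961 + S(68))*(t + b(-136)) - y = (48961 + 68)*(81478 - 200) - 1*6216 = 49029*81278 - 6216 = 3984979062 - 6216 = 3984972846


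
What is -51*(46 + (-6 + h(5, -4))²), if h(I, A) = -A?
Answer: -2550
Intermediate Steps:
-51*(46 + (-6 + h(5, -4))²) = -51*(46 + (-6 - 1*(-4))²) = -51*(46 + (-6 + 4)²) = -51*(46 + (-2)²) = -51*(46 + 4) = -51*50 = -2550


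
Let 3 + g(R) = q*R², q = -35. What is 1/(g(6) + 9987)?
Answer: 1/8724 ≈ 0.00011463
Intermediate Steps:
g(R) = -3 - 35*R²
1/(g(6) + 9987) = 1/((-3 - 35*6²) + 9987) = 1/((-3 - 35*36) + 9987) = 1/((-3 - 1260) + 9987) = 1/(-1263 + 9987) = 1/8724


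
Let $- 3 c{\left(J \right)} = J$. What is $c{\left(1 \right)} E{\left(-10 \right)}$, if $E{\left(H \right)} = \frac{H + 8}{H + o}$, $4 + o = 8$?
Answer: $- \frac{1}{9} \approx -0.11111$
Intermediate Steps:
$o = 4$ ($o = -4 + 8 = 4$)
$E{\left(H \right)} = \frac{8 + H}{4 + H}$ ($E{\left(H \right)} = \frac{H + 8}{H + 4} = \frac{8 + H}{4 + H}$)
$c{\left(J \right)} = - \frac{J}{3}$
$c{\left(1 \right)} E{\left(-10 \right)} = \left(- \frac{1}{3}\right) 1 \frac{8 - 10}{4 - 10} = - \frac{\frac{1}{-6} \left(-2\right)}{3} = - \frac{\left(- \frac{1}{6}\right) \left(-2\right)}{3} = \left(- \frac{1}{3}\right) \frac{1}{3} = - \frac{1}{9}$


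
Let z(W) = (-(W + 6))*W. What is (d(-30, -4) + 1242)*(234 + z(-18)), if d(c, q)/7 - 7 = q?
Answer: 22734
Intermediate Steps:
d(c, q) = 49 + 7*q
z(W) = W*(-6 - W) (z(W) = (-(6 + W))*W = (-6 - W)*W = W*(-6 - W))
(d(-30, -4) + 1242)*(234 + z(-18)) = ((49 + 7*(-4)) + 1242)*(234 - 1*(-18)*(6 - 18)) = ((49 - 28) + 1242)*(234 - 1*(-18)*(-12)) = (21 + 1242)*(234 - 216) = 1263*18 = 22734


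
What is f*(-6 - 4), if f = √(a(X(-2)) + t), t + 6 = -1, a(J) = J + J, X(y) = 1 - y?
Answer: -10*I ≈ -10.0*I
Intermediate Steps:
a(J) = 2*J
t = -7 (t = -6 - 1 = -7)
f = I (f = √(2*(1 - 1*(-2)) - 7) = √(2*(1 + 2) - 7) = √(2*3 - 7) = √(6 - 7) = √(-1) = I ≈ 1.0*I)
f*(-6 - 4) = I*(-6 - 4) = I*(-10) = -10*I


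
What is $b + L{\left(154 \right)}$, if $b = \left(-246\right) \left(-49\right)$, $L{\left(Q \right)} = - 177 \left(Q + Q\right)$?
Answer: $-42462$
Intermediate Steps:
$L{\left(Q \right)} = - 354 Q$ ($L{\left(Q \right)} = - 177 \cdot 2 Q = - 354 Q$)
$b = 12054$
$b + L{\left(154 \right)} = 12054 - 54516 = -42462$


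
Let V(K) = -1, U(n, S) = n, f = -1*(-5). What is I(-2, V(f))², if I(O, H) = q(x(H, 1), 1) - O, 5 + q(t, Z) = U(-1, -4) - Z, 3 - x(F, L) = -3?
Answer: 25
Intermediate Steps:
f = 5
x(F, L) = 6 (x(F, L) = 3 - 1*(-3) = 3 + 3 = 6)
q(t, Z) = -6 - Z (q(t, Z) = -5 + (-1 - Z) = -6 - Z)
I(O, H) = -7 - O (I(O, H) = (-6 - 1*1) - O = (-6 - 1) - O = -7 - O)
I(-2, V(f))² = (-7 - 1*(-2))² = (-7 + 2)² = (-5)² = 25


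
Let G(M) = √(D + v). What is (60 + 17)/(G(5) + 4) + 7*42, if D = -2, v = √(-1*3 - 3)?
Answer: 294 + 77/(4 + √(-2 + I*√6)) ≈ 308.52 - 4.8972*I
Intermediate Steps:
v = I*√6 (v = √(-3 - 3) = √(-6) = I*√6 ≈ 2.4495*I)
G(M) = √(-2 + I*√6)
(60 + 17)/(G(5) + 4) + 7*42 = (60 + 17)/(√(-2 + I*√6) + 4) + 7*42 = 77/(4 + √(-2 + I*√6)) + 294 = 294 + 77/(4 + √(-2 + I*√6))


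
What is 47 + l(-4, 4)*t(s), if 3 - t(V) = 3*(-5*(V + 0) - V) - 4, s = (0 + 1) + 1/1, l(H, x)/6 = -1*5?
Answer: -1243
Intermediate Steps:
l(H, x) = -30 (l(H, x) = 6*(-1*5) = 6*(-5) = -30)
s = 2 (s = 1 + 1 = 2)
t(V) = 7 + 18*V (t(V) = 3 - (3*(-5*(V + 0) - V) - 4) = 3 - (3*(-5*V - V) - 4) = 3 - (3*(-6*V) - 4) = 3 - (-18*V - 4) = 3 - (-4 - 18*V) = 3 + (4 + 18*V) = 7 + 18*V)
47 + l(-4, 4)*t(s) = 47 - 30*(7 + 18*2) = 47 - 30*(7 + 36) = 47 - 30*43 = 47 - 1290 = -1243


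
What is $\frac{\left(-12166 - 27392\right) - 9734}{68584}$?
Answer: $- \frac{12323}{17146} \approx -0.71871$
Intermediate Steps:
$\frac{\left(-12166 - 27392\right) - 9734}{68584} = \left(-39558 - 9734\right) \frac{1}{68584} = \left(-49292\right) \frac{1}{68584} = - \frac{12323}{17146}$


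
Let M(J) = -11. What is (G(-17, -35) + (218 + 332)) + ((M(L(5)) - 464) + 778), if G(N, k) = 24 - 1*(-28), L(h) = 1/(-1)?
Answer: 905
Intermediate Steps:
L(h) = -1
G(N, k) = 52 (G(N, k) = 24 + 28 = 52)
(G(-17, -35) + (218 + 332)) + ((M(L(5)) - 464) + 778) = (52 + (218 + 332)) + ((-11 - 464) + 778) = (52 + 550) + (-475 + 778) = 602 + 303 = 905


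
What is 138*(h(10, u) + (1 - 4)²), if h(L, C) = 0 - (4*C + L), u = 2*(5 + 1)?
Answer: -6762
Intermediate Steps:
u = 12 (u = 2*6 = 12)
h(L, C) = -L - 4*C (h(L, C) = 0 - (L + 4*C) = 0 + (-L - 4*C) = -L - 4*C)
138*(h(10, u) + (1 - 4)²) = 138*((-1*10 - 4*12) + (1 - 4)²) = 138*((-10 - 48) + (-3)²) = 138*(-58 + 9) = 138*(-49) = -6762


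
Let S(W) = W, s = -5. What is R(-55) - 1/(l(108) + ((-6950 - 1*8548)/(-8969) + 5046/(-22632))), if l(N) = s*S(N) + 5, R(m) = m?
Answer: -992644990847/18048705853 ≈ -54.998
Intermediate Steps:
l(N) = 5 - 5*N (l(N) = -5*N + 5 = 5 - 5*N)
R(-55) - 1/(l(108) + ((-6950 - 1*8548)/(-8969) + 5046/(-22632))) = -55 - 1/((5 - 5*108) + ((-6950 - 1*8548)/(-8969) + 5046/(-22632))) = -55 - 1/((5 - 540) + ((-6950 - 8548)*(-1/8969) + 5046*(-1/22632))) = -55 - 1/(-535 + (-15498*(-1/8969) - 841/3772)) = -55 - 1/(-535 + (15498/8969 - 841/3772)) = -55 - 1/(-535 + 50915527/33831068) = -55 - 1/(-18048705853/33831068) = -55 - 1*(-33831068/18048705853) = -55 + 33831068/18048705853 = -992644990847/18048705853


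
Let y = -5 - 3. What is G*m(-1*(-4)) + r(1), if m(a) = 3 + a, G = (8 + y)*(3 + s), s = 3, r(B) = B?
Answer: 1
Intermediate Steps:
y = -8
G = 0 (G = (8 - 8)*(3 + 3) = 0*6 = 0)
G*m(-1*(-4)) + r(1) = 0*(3 - 1*(-4)) + 1 = 0*(3 + 4) + 1 = 0*7 + 1 = 0 + 1 = 1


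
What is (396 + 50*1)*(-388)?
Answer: -173048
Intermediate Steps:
(396 + 50*1)*(-388) = (396 + 50)*(-388) = 446*(-388) = -173048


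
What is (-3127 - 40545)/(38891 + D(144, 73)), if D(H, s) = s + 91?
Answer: -43672/39055 ≈ -1.1182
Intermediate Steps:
D(H, s) = 91 + s
(-3127 - 40545)/(38891 + D(144, 73)) = (-3127 - 40545)/(38891 + (91 + 73)) = -43672/(38891 + 164) = -43672/39055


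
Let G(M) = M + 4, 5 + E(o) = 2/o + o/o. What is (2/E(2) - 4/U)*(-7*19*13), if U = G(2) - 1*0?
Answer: 6916/3 ≈ 2305.3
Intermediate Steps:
E(o) = -4 + 2/o (E(o) = -5 + (2/o + o/o) = -5 + (2/o + 1) = -5 + (1 + 2/o) = -4 + 2/o)
G(M) = 4 + M
U = 6 (U = (4 + 2) - 1*0 = 6 + 0 = 6)
(2/E(2) - 4/U)*(-7*19*13) = (2/(-4 + 2/2) - 4/6)*(-7*19*13) = (2/(-4 + 2*(½)) - 4*⅙)*(-133*13) = (2/(-4 + 1) - ⅔)*(-1729) = (2/(-3) - ⅔)*(-1729) = (2*(-⅓) - ⅔)*(-1729) = (-⅔ - ⅔)*(-1729) = -4/3*(-1729) = 6916/3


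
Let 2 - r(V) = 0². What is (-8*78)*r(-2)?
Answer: -1248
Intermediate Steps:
r(V) = 2 (r(V) = 2 - 1*0² = 2 - 1*0 = 2 + 0 = 2)
(-8*78)*r(-2) = -8*78*2 = -624*2 = -1248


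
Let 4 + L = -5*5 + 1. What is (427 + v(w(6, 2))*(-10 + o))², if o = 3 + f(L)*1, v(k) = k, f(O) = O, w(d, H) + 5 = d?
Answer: 153664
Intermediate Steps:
L = -28 (L = -4 + (-5*5 + 1) = -4 + (-25 + 1) = -4 - 24 = -28)
w(d, H) = -5 + d
o = -25 (o = 3 - 28*1 = 3 - 28 = -25)
(427 + v(w(6, 2))*(-10 + o))² = (427 + (-5 + 6)*(-10 - 25))² = (427 + 1*(-35))² = (427 - 35)² = 392² = 153664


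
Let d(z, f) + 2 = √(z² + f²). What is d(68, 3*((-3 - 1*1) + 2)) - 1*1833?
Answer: -1835 + 2*√1165 ≈ -1766.7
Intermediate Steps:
d(z, f) = -2 + √(f² + z²) (d(z, f) = -2 + √(z² + f²) = -2 + √(f² + z²))
d(68, 3*((-3 - 1*1) + 2)) - 1*1833 = (-2 + √((3*((-3 - 1*1) + 2))² + 68²)) - 1*1833 = (-2 + √((3*((-3 - 1) + 2))² + 4624)) - 1833 = (-2 + √((3*(-4 + 2))² + 4624)) - 1833 = (-2 + √((3*(-2))² + 4624)) - 1833 = (-2 + √((-6)² + 4624)) - 1833 = (-2 + √(36 + 4624)) - 1833 = (-2 + √4660) - 1833 = (-2 + 2*√1165) - 1833 = -1835 + 2*√1165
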